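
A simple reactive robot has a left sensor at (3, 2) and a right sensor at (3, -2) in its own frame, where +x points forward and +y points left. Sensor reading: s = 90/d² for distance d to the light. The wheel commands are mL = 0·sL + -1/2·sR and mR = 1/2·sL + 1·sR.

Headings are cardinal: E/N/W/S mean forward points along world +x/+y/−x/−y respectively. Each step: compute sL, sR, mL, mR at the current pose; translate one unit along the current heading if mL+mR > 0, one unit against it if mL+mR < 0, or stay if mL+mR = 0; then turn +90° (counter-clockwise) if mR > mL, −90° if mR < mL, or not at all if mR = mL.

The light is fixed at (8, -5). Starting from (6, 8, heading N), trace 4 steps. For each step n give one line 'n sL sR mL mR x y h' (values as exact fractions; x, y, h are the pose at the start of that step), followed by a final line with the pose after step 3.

0 45/136 45/128 -45/256 1125/2176 6 8 N
1 90/169 90/281 -45/281 27855/47489 6 9 W
2 45/61 45/73 -45/146 8775/8906 5 9 S
3 2/5 90/121 -45/121 571/605 5 8 E
final 6 8 N

n=0: pose=(6,8,N); sL=45/136, sR=45/128; mL=-45/256, mR=1125/2176; mL+mR=1485/4352 → advance +1; mR−mL=3015/4352 → turn +1·90°
n=1: pose=(6,9,W); sL=90/169, sR=90/281; mL=-45/281, mR=27855/47489; mL+mR=20250/47489 → advance +1; mR−mL=35460/47489 → turn +1·90°
n=2: pose=(5,9,S); sL=45/61, sR=45/73; mL=-45/146, mR=8775/8906; mL+mR=3015/4453 → advance +1; mR−mL=5760/4453 → turn +1·90°
n=3: pose=(5,8,E); sL=2/5, sR=90/121; mL=-45/121, mR=571/605; mL+mR=346/605 → advance +1; mR−mL=796/605 → turn +1·90°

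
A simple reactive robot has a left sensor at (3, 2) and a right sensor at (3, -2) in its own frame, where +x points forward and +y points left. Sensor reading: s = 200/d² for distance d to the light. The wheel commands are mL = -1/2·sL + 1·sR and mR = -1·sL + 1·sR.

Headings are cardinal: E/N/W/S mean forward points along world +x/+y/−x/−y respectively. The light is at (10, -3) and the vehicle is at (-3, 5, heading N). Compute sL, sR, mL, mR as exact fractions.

100/173 100/121 11250/20933 5200/20933

left sensor world pos  = (-5, 8); dL² = 346
right sensor world pos = (-1, 8); dR² = 242
sL = 200/346 = 100/173
sR = 200/242 = 100/121
mL = -1/2·sL + 1·sR = 11250/20933
mR = -1·sL + 1·sR = 5200/20933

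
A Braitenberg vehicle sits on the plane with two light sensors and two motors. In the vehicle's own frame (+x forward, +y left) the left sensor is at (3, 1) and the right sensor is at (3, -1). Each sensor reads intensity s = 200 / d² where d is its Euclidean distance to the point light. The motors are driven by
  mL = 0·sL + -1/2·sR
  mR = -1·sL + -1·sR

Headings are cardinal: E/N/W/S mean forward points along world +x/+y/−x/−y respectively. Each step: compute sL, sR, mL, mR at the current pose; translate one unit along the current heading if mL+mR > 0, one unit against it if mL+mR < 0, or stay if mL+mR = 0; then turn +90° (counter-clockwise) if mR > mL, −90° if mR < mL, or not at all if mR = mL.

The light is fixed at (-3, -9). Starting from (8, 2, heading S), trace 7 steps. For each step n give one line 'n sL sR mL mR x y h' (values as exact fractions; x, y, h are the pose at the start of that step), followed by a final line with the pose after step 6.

n=0: pose=(8,2,S); sL=25/26, sR=50/41; mL=-25/41, mR=-2325/1066; mL+mR=-2975/1066 → advance -1; mR−mL=-1675/1066 → turn -1·90°
n=1: pose=(8,3,W); sL=40/37, sR=200/233; mL=-100/233, mR=-16720/8621; mL+mR=-20420/8621 → advance -1; mR−mL=-13020/8621 → turn -1·90°
n=2: pose=(9,3,N); sL=100/173, sR=100/197; mL=-50/197, mR=-37000/34081; mL+mR=-45650/34081 → advance -1; mR−mL=-28350/34081 → turn -1·90°
n=3: pose=(9,2,E); sL=200/369, sR=8/13; mL=-4/13, mR=-5552/4797; mL+mR=-7028/4797 → advance -1; mR−mL=-4076/4797 → turn -1·90°
n=4: pose=(8,2,S); sL=25/26, sR=50/41; mL=-25/41, mR=-2325/1066; mL+mR=-2975/1066 → advance -1; mR−mL=-1675/1066 → turn -1·90°
n=5: pose=(8,3,W); sL=40/37, sR=200/233; mL=-100/233, mR=-16720/8621; mL+mR=-20420/8621 → advance -1; mR−mL=-13020/8621 → turn -1·90°
n=6: pose=(9,3,N); sL=100/173, sR=100/197; mL=-50/197, mR=-37000/34081; mL+mR=-45650/34081 → advance -1; mR−mL=-28350/34081 → turn -1·90°

0 25/26 50/41 -25/41 -2325/1066 8 2 S
1 40/37 200/233 -100/233 -16720/8621 8 3 W
2 100/173 100/197 -50/197 -37000/34081 9 3 N
3 200/369 8/13 -4/13 -5552/4797 9 2 E
4 25/26 50/41 -25/41 -2325/1066 8 2 S
5 40/37 200/233 -100/233 -16720/8621 8 3 W
6 100/173 100/197 -50/197 -37000/34081 9 3 N
final 9 2 E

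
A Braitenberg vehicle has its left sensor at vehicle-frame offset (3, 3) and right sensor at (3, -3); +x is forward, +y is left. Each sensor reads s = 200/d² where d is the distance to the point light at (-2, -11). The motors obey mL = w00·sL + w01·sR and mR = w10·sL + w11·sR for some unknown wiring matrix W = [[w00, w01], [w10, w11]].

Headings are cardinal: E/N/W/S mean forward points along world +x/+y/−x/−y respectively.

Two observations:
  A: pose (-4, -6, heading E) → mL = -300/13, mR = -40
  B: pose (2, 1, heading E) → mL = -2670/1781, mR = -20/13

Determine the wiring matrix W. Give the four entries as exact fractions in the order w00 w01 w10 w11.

-1 -1/2 0 -1

obs A: pose=(-4,-6,E) → sL=40/13, sR=40, mL=-300/13, mR=-40
obs B: pose=(2,1,E) → sL=100/137, sR=20/13, mL=-2670/1781, mR=-20/13
sensor matrix S = [[40/13, 40], [100/137, 20/13]]; det S = -566400/23153
solve [mL_A; mL_B] = S·[w00; w01] and [mR_A; mR_B] = S·[w10; w11]:
  w00 = -1, w01 = -1/2, w10 = 0, w11 = -1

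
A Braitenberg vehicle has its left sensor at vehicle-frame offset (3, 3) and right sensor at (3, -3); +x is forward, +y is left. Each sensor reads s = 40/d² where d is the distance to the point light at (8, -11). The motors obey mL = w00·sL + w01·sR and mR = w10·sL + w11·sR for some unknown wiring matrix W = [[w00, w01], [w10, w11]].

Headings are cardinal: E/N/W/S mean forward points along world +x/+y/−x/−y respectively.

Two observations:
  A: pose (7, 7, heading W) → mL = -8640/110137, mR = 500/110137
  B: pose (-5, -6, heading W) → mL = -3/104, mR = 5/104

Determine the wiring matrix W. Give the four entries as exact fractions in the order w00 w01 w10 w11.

obs A: pose=(7,7,W) → sL=40/241, sR=40/457, mL=-8640/110137, mR=500/110137
obs B: pose=(-5,-6,W) → sL=2/13, sR=1/8, mL=-3/104, mR=5/104
sensor matrix S = [[40/241, 40/457], [2/13, 1/8]]; det S = 10425/1431781
solve [mL_A; mL_B] = S·[w00; w01] and [mR_A; mR_B] = S·[w10; w11]:
  w00 = -1, w01 = 1, w10 = -1/2, w11 = 1

-1 1 -1/2 1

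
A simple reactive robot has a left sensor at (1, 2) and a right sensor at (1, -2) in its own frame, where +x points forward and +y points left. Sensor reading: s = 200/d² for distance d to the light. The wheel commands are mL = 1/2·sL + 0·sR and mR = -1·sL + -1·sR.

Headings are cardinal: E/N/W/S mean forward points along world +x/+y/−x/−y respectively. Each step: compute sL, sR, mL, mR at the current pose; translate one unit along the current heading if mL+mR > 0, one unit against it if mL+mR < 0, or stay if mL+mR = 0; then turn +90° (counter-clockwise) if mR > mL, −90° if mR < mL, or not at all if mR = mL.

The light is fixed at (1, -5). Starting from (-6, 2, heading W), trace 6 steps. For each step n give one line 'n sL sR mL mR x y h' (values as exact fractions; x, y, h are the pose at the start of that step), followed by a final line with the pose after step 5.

n=0: pose=(-6,2,W); sL=200/89, sR=40/29; mL=100/89, mR=-9360/2581; mL+mR=-6460/2581 → advance -1; mR−mL=-12260/2581 → turn -1·90°
n=1: pose=(-5,2,N); sL=25/16, sR=5/2; mL=25/32, mR=-65/16; mL+mR=-105/32 → advance -1; mR−mL=-155/32 → turn -1·90°
n=2: pose=(-5,1,E); sL=200/89, sR=200/41; mL=100/89, mR=-26000/3649; mL+mR=-21900/3649 → advance -1; mR−mL=-30100/3649 → turn -1·90°
n=3: pose=(-6,1,S); sL=4, sR=100/53; mL=2, mR=-312/53; mL+mR=-206/53 → advance -1; mR−mL=-418/53 → turn -1·90°
n=4: pose=(-6,2,W); sL=200/89, sR=40/29; mL=100/89, mR=-9360/2581; mL+mR=-6460/2581 → advance -1; mR−mL=-12260/2581 → turn -1·90°
n=5: pose=(-5,2,N); sL=25/16, sR=5/2; mL=25/32, mR=-65/16; mL+mR=-105/32 → advance -1; mR−mL=-155/32 → turn -1·90°

0 200/89 40/29 100/89 -9360/2581 -6 2 W
1 25/16 5/2 25/32 -65/16 -5 2 N
2 200/89 200/41 100/89 -26000/3649 -5 1 E
3 4 100/53 2 -312/53 -6 1 S
4 200/89 40/29 100/89 -9360/2581 -6 2 W
5 25/16 5/2 25/32 -65/16 -5 2 N
final -5 1 E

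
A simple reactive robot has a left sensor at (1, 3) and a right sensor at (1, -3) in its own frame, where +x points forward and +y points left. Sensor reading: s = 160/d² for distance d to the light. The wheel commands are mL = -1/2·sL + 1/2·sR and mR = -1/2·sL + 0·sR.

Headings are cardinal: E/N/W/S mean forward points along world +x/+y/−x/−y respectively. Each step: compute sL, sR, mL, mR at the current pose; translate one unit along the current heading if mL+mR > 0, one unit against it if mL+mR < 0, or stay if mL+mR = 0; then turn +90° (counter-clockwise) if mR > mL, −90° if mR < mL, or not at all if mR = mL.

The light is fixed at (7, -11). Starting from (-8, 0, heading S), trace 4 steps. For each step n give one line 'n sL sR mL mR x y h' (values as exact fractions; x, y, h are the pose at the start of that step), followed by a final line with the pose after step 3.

0 40/61 20/53 -450/3233 -20/61 -8 0 S
1 160/337 160/481 -11520/162097 -80/337 -8 1 W
2 80/229 16/29 672/6641 -40/229 -7 1 N
3 32/73 160/233 2112/17009 -16/73 -7 0 E
final -8 0 S

n=0: pose=(-8,0,S); sL=40/61, sR=20/53; mL=-450/3233, mR=-20/61; mL+mR=-1510/3233 → advance -1; mR−mL=-10/53 → turn -1·90°
n=1: pose=(-8,1,W); sL=160/337, sR=160/481; mL=-11520/162097, mR=-80/337; mL+mR=-50000/162097 → advance -1; mR−mL=-80/481 → turn -1·90°
n=2: pose=(-7,1,N); sL=80/229, sR=16/29; mL=672/6641, mR=-40/229; mL+mR=-488/6641 → advance -1; mR−mL=-8/29 → turn -1·90°
n=3: pose=(-7,0,E); sL=32/73, sR=160/233; mL=2112/17009, mR=-16/73; mL+mR=-1616/17009 → advance -1; mR−mL=-80/233 → turn -1·90°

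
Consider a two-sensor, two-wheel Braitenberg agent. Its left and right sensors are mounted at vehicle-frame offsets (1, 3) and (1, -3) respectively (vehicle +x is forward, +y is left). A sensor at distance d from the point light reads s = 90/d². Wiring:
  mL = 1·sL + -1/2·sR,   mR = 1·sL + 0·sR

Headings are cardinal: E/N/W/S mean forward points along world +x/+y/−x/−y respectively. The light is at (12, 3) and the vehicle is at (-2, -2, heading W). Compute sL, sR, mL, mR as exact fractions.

left sensor world pos  = (-3, -5); dL² = 289
right sensor world pos = (-3, 1); dR² = 229
sL = 90/289 = 90/289
sR = 90/229 = 90/229
mL = 1·sL + -1/2·sR = 7605/66181
mR = 1·sL + 0·sR = 90/289

90/289 90/229 7605/66181 90/289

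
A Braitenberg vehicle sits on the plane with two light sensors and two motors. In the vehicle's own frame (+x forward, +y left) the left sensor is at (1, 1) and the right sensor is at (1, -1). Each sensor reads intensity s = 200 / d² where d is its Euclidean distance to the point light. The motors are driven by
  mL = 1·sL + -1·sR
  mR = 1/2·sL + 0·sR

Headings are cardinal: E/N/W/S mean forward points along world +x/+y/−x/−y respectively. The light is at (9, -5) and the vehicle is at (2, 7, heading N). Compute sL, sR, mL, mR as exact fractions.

left sensor world pos  = (1, 8); dL² = 233
right sensor world pos = (3, 8); dR² = 205
sL = 200/233 = 200/233
sR = 200/205 = 40/41
mL = 1·sL + -1·sR = -1120/9553
mR = 1/2·sL + 0·sR = 100/233

200/233 40/41 -1120/9553 100/233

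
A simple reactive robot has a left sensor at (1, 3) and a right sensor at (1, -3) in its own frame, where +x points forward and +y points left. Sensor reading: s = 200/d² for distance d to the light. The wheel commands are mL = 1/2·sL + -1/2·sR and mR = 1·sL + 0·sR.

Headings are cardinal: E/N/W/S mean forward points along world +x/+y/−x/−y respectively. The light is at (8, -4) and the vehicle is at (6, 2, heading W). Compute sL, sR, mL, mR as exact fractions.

100/9 20/9 40/9 100/9

left sensor world pos  = (5, -1); dL² = 18
right sensor world pos = (5, 5); dR² = 90
sL = 200/18 = 100/9
sR = 200/90 = 20/9
mL = 1/2·sL + -1/2·sR = 40/9
mR = 1·sL + 0·sR = 100/9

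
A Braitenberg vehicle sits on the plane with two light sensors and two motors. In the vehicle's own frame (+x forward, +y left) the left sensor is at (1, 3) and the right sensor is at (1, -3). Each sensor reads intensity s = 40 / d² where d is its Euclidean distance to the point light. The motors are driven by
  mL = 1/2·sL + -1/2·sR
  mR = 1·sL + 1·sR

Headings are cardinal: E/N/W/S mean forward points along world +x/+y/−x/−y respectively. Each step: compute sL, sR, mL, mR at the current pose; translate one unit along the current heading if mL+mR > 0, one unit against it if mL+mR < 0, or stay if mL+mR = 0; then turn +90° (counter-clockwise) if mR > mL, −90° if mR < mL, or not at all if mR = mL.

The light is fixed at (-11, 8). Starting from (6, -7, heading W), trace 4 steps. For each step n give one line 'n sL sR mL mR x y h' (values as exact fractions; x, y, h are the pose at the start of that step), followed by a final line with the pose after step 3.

0 2/29 1/10 -9/580 49/290 6 -7 W
1 40/617 8/85 -768/52445 8336/52445 5 -7 S
2 20/229 4/65 192/14885 2216/14885 5 -8 E
3 40/421 8/125 816/52625 8368/52625 6 -8 N
final 6 -7 W

n=0: pose=(6,-7,W); sL=2/29, sR=1/10; mL=-9/580, mR=49/290; mL+mR=89/580 → advance +1; mR−mL=107/580 → turn +1·90°
n=1: pose=(5,-7,S); sL=40/617, sR=8/85; mL=-768/52445, mR=8336/52445; mL+mR=7568/52445 → advance +1; mR−mL=9104/52445 → turn +1·90°
n=2: pose=(5,-8,E); sL=20/229, sR=4/65; mL=192/14885, mR=2216/14885; mL+mR=2408/14885 → advance +1; mR−mL=2024/14885 → turn +1·90°
n=3: pose=(6,-8,N); sL=40/421, sR=8/125; mL=816/52625, mR=8368/52625; mL+mR=9184/52625 → advance +1; mR−mL=7552/52625 → turn +1·90°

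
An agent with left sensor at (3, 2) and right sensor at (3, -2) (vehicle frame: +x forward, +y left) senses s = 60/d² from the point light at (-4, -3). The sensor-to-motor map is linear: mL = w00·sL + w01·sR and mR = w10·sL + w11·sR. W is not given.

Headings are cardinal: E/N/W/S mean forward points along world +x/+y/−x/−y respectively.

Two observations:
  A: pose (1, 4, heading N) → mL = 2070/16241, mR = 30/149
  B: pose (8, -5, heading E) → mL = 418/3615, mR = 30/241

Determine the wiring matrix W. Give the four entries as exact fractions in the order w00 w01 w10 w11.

-1/2 1 0 1/2

obs A: pose=(1,4,N) → sL=60/109, sR=60/149, mL=2070/16241, mR=30/149
obs B: pose=(8,-5,E) → sL=4/15, sR=60/241, mL=418/3615, mR=30/241
sensor matrix S = [[60/109, 60/149], [4/15, 60/241]]; det S = 116096/3914081
solve [mL_A; mL_B] = S·[w00; w01] and [mR_A; mR_B] = S·[w10; w11]:
  w00 = -1/2, w01 = 1, w10 = 0, w11 = 1/2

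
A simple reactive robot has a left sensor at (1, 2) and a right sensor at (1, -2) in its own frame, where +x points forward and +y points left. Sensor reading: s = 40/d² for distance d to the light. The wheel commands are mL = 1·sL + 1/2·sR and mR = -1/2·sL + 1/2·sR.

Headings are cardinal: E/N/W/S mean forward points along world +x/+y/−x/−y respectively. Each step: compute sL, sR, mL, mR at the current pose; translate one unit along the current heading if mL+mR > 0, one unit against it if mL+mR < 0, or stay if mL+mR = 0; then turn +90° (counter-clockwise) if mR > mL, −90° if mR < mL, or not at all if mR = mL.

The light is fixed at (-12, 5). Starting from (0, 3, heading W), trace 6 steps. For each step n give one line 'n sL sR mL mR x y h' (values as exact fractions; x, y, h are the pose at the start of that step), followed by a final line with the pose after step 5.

n=0: pose=(0,3,W); sL=40/137, sR=40/121; mL=7580/16577, mR=320/16577; mL+mR=7900/16577 → advance +1; mR−mL=-60/137 → turn -1·90°
n=1: pose=(-1,3,N); sL=20/41, sR=4/17; mL=422/697, mR=-88/697; mL+mR=334/697 → advance +1; mR−mL=-30/41 → turn -1·90°
n=2: pose=(-1,4,E); sL=8/29, sR=40/153; mL=1804/4437, mR=-32/4437; mL+mR=1772/4437 → advance +1; mR−mL=-12/29 → turn -1·90°
n=3: pose=(0,4,S); sL=1/5, sR=5/13; mL=51/130, mR=6/65; mL+mR=63/130 → advance +1; mR−mL=-3/10 → turn -1·90°
n=4: pose=(0,3,W); sL=40/137, sR=40/121; mL=7580/16577, mR=320/16577; mL+mR=7900/16577 → advance +1; mR−mL=-60/137 → turn -1·90°
n=5: pose=(-1,3,N); sL=20/41, sR=4/17; mL=422/697, mR=-88/697; mL+mR=334/697 → advance +1; mR−mL=-30/41 → turn -1·90°

0 40/137 40/121 7580/16577 320/16577 0 3 W
1 20/41 4/17 422/697 -88/697 -1 3 N
2 8/29 40/153 1804/4437 -32/4437 -1 4 E
3 1/5 5/13 51/130 6/65 0 4 S
4 40/137 40/121 7580/16577 320/16577 0 3 W
5 20/41 4/17 422/697 -88/697 -1 3 N
final -1 4 E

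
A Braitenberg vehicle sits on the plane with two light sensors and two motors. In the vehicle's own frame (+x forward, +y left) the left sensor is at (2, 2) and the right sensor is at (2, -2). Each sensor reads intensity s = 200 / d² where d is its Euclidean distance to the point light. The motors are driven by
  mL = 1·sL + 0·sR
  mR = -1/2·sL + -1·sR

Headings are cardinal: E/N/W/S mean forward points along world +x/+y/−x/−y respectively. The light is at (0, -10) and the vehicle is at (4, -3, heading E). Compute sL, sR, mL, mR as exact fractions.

left sensor world pos  = (6, -1); dL² = 117
right sensor world pos = (6, -5); dR² = 61
sL = 200/117 = 200/117
sR = 200/61 = 200/61
mL = 1·sL + 0·sR = 200/117
mR = -1/2·sL + -1·sR = -29500/7137

200/117 200/61 200/117 -29500/7137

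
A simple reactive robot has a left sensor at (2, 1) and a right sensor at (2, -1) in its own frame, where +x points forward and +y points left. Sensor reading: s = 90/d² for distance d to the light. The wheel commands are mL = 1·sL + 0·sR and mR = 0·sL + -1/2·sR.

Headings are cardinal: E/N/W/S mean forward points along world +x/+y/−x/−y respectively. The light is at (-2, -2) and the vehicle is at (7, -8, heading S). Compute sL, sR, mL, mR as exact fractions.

45/82 45/64 45/82 -45/128

left sensor world pos  = (8, -10); dL² = 164
right sensor world pos = (6, -10); dR² = 128
sL = 90/164 = 45/82
sR = 90/128 = 45/64
mL = 1·sL + 0·sR = 45/82
mR = 0·sL + -1/2·sR = -45/128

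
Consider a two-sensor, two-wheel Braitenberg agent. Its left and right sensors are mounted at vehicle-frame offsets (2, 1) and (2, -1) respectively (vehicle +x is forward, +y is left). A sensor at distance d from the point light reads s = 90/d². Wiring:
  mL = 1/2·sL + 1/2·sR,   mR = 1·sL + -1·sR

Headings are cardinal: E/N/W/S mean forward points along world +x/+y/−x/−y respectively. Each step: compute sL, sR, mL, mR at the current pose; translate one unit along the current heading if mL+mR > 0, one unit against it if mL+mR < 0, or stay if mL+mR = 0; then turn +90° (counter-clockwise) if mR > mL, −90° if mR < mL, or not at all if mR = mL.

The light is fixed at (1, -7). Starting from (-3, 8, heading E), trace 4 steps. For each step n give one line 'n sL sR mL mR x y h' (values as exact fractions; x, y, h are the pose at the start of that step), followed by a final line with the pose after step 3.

n=0: pose=(-3,8,E); sL=9/26, sR=9/20; mL=207/520, mR=-27/260; mL+mR=153/520 → advance +1; mR−mL=-261/520 → turn -1·90°
n=1: pose=(-2,8,S); sL=90/173, sR=18/37; mL=3222/6401, mR=216/6401; mL+mR=3438/6401 → advance +1; mR−mL=-3006/6401 → turn -1·90°
n=2: pose=(-2,7,W); sL=45/97, sR=9/25; mL=999/2425, mR=252/2425; mL+mR=1251/2425 → advance +1; mR−mL=-747/2425 → turn -1·90°
n=3: pose=(-3,7,N); sL=90/281, sR=18/53; mL=4914/14893, mR=-288/14893; mL+mR=4626/14893 → advance +1; mR−mL=-5202/14893 → turn -1·90°

0 9/26 9/20 207/520 -27/260 -3 8 E
1 90/173 18/37 3222/6401 216/6401 -2 8 S
2 45/97 9/25 999/2425 252/2425 -2 7 W
3 90/281 18/53 4914/14893 -288/14893 -3 7 N
final -3 8 E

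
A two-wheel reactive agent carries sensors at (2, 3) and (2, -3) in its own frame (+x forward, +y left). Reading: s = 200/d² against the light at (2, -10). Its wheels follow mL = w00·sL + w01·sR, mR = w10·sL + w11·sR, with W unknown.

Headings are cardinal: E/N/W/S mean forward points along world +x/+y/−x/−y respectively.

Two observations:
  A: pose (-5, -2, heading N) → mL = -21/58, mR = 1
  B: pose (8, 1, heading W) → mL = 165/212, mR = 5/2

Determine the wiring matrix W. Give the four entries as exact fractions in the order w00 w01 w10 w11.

1/2 -1/2 1 0

obs A: pose=(-5,-2,N) → sL=1, sR=50/29, mL=-21/58, mR=1
obs B: pose=(8,1,W) → sL=5/2, sR=50/53, mL=165/212, mR=5/2
sensor matrix S = [[1, 50/29], [5/2, 50/53]]; det S = -5175/1537
solve [mL_A; mL_B] = S·[w00; w01] and [mR_A; mR_B] = S·[w10; w11]:
  w00 = 1/2, w01 = -1/2, w10 = 1, w11 = 0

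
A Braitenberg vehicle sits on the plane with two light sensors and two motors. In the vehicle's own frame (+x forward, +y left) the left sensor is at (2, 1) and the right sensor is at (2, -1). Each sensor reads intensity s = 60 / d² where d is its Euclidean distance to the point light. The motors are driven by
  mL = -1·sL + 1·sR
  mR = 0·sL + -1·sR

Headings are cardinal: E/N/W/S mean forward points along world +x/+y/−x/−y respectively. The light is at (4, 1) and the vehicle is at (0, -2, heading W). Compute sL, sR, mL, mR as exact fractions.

15/13 3/2 9/26 -3/2

left sensor world pos  = (-2, -3); dL² = 52
right sensor world pos = (-2, -1); dR² = 40
sL = 60/52 = 15/13
sR = 60/40 = 3/2
mL = -1·sL + 1·sR = 9/26
mR = 0·sL + -1·sR = -3/2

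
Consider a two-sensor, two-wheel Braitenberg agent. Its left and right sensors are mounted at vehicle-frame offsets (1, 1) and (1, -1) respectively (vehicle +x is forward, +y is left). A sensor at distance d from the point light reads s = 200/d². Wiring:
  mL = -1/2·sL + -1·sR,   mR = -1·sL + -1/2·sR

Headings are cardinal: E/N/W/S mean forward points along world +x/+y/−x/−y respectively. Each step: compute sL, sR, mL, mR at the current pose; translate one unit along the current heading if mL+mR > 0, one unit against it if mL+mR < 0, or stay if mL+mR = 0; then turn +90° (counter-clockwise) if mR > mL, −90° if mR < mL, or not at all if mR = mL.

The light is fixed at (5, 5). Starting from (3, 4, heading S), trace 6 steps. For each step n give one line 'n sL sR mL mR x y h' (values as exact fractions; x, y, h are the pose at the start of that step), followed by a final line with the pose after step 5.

n=0: pose=(3,4,S); sL=40, sR=200/13; mL=-460/13, mR=-620/13; mL+mR=-1080/13 → advance -1; mR−mL=-160/13 → turn -1·90°
n=1: pose=(3,5,W); sL=20, sR=20; mL=-30, mR=-30; mL+mR=-60 → advance -1; mR−mL=0 → turn +0·90°
n=2: pose=(4,5,W); sL=40, sR=40; mL=-60, mR=-60; mL+mR=-120 → advance -1; mR−mL=0 → turn +0·90°
n=3: pose=(5,5,W); sL=100, sR=100; mL=-150, mR=-150; mL+mR=-300 → advance -1; mR−mL=0 → turn +0·90°
n=4: pose=(6,5,W); sL=200, sR=200; mL=-300, mR=-300; mL+mR=-600 → advance -1; mR−mL=0 → turn +0·90°
n=5: pose=(7,5,W); sL=100, sR=100; mL=-150, mR=-150; mL+mR=-300 → advance -1; mR−mL=0 → turn +0·90°

0 40 200/13 -460/13 -620/13 3 4 S
1 20 20 -30 -30 3 5 W
2 40 40 -60 -60 4 5 W
3 100 100 -150 -150 5 5 W
4 200 200 -300 -300 6 5 W
5 100 100 -150 -150 7 5 W
final 8 5 W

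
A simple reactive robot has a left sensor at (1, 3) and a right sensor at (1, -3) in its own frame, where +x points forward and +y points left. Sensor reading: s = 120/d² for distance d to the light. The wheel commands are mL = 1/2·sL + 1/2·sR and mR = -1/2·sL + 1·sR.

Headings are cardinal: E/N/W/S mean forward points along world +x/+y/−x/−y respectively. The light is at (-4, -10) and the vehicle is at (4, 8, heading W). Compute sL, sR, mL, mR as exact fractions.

left sensor world pos  = (3, 5); dL² = 274
right sensor world pos = (3, 11); dR² = 490
sL = 120/274 = 60/137
sR = 120/490 = 12/49
mL = 1/2·sL + 1/2·sR = 2292/6713
mR = -1/2·sL + 1·sR = 174/6713

60/137 12/49 2292/6713 174/6713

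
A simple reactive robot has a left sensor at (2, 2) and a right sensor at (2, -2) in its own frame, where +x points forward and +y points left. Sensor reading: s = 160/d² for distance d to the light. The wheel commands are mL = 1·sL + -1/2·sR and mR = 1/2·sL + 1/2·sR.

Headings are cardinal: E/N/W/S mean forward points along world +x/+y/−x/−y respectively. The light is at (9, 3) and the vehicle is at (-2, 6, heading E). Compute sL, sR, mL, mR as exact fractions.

left sensor world pos  = (0, 8); dL² = 106
right sensor world pos = (0, 4); dR² = 82
sL = 160/106 = 80/53
sR = 160/82 = 80/41
mL = 1·sL + -1/2·sR = 1160/2173
mR = 1/2·sL + 1/2·sR = 3760/2173

80/53 80/41 1160/2173 3760/2173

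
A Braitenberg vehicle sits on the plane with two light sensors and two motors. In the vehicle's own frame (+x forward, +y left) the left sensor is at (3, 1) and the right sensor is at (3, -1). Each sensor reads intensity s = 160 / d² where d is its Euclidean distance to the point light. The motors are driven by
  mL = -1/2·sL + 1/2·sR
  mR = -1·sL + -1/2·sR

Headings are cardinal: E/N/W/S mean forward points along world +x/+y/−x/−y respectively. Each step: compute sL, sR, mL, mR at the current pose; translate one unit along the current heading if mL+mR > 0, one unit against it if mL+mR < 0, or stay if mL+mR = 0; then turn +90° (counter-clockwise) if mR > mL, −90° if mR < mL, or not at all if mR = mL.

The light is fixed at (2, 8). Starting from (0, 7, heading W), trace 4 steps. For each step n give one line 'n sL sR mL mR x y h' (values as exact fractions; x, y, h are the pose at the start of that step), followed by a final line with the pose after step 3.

n=0: pose=(0,7,W); sL=160/29, sR=32/5; mL=64/145, mR=-1264/145; mL+mR=-240/29 → advance -1; mR−mL=-1328/145 → turn -1·90°
n=1: pose=(1,7,N); sL=20, sR=40; mL=10, mR=-40; mL+mR=-30 → advance -1; mR−mL=-50 → turn -1·90°
n=2: pose=(1,6,E); sL=32, sR=160/13; mL=-128/13, mR=-496/13; mL+mR=-48 → advance -1; mR−mL=-368/13 → turn -1·90°
n=3: pose=(0,6,S); sL=80/13, sR=80/17; mL=-160/221, mR=-1880/221; mL+mR=-120/13 → advance -1; mR−mL=-1720/221 → turn -1·90°

0 160/29 32/5 64/145 -1264/145 0 7 W
1 20 40 10 -40 1 7 N
2 32 160/13 -128/13 -496/13 1 6 E
3 80/13 80/17 -160/221 -1880/221 0 6 S
final 0 7 W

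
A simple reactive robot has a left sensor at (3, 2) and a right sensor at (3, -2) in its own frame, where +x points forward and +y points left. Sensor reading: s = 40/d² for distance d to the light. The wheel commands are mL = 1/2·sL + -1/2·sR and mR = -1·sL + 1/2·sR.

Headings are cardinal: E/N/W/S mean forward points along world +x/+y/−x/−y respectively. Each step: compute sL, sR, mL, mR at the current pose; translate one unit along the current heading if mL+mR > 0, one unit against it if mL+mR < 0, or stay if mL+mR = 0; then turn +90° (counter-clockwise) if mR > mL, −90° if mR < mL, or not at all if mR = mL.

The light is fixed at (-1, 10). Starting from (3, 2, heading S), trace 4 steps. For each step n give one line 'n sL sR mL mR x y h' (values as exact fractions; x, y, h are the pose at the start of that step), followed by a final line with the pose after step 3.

0 40/157 8/25 -128/3925 -372/3925 3 2 S
1 20/41 20/13 -280/533 150/533 3 3 W
2 40/149 40/109 -800/16241 -1380/16241 4 3 S
3 10/17 2 -12/17 7/17 4 4 W
final 5 4 S

n=0: pose=(3,2,S); sL=40/157, sR=8/25; mL=-128/3925, mR=-372/3925; mL+mR=-20/157 → advance -1; mR−mL=-244/3925 → turn -1·90°
n=1: pose=(3,3,W); sL=20/41, sR=20/13; mL=-280/533, mR=150/533; mL+mR=-10/41 → advance -1; mR−mL=430/533 → turn +1·90°
n=2: pose=(4,3,S); sL=40/149, sR=40/109; mL=-800/16241, mR=-1380/16241; mL+mR=-20/149 → advance -1; mR−mL=-580/16241 → turn -1·90°
n=3: pose=(4,4,W); sL=10/17, sR=2; mL=-12/17, mR=7/17; mL+mR=-5/17 → advance -1; mR−mL=19/17 → turn +1·90°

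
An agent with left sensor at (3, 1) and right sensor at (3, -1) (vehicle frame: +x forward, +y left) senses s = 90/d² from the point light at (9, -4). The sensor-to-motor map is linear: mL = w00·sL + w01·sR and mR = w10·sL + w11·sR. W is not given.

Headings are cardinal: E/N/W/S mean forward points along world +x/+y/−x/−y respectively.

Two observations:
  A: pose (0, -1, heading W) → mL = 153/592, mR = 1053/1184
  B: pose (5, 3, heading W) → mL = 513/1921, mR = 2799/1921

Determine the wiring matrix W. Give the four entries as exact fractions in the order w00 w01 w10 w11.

-1/2 1 1 1/2

obs A: pose=(0,-1,W) → sL=45/74, sR=9/16, mL=153/592, mR=1053/1184
obs B: pose=(5,3,W) → sL=18/17, sR=90/113, mL=513/1921, mR=2799/1921
sensor matrix S = [[45/74, 9/16], [18/17, 90/113]]; det S = -63261/568616
solve [mL_A; mL_B] = S·[w00; w01] and [mR_A; mR_B] = S·[w10; w11]:
  w00 = -1/2, w01 = 1, w10 = 1, w11 = 1/2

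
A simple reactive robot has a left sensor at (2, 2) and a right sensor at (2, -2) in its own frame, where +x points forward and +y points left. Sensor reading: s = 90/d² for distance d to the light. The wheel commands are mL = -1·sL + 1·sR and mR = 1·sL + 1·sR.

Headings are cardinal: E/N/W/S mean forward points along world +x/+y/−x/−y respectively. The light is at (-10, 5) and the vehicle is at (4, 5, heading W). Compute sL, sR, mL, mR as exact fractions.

45/74 45/74 0 45/37

left sensor world pos  = (2, 3); dL² = 148
right sensor world pos = (2, 7); dR² = 148
sL = 90/148 = 45/74
sR = 90/148 = 45/74
mL = -1·sL + 1·sR = 0
mR = 1·sL + 1·sR = 45/37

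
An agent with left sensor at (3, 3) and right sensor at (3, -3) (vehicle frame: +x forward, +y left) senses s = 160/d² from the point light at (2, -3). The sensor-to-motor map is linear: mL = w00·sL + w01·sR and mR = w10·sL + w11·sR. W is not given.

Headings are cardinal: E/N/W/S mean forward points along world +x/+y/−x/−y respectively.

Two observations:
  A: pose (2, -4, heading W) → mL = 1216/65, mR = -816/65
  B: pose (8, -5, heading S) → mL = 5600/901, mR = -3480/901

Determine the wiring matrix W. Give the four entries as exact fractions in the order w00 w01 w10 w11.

1 1 -1 -1/2

obs A: pose=(2,-4,W) → sL=32/5, sR=160/13, mL=1216/65, mR=-816/65
obs B: pose=(8,-5,S) → sL=80/53, sR=80/17, mL=5600/901, mR=-3480/901
sensor matrix S = [[32/5, 160/13], [80/53, 80/17]]; det S = 135168/11713
solve [mL_A; mL_B] = S·[w00; w01] and [mR_A; mR_B] = S·[w10; w11]:
  w00 = 1, w01 = 1, w10 = -1, w11 = -1/2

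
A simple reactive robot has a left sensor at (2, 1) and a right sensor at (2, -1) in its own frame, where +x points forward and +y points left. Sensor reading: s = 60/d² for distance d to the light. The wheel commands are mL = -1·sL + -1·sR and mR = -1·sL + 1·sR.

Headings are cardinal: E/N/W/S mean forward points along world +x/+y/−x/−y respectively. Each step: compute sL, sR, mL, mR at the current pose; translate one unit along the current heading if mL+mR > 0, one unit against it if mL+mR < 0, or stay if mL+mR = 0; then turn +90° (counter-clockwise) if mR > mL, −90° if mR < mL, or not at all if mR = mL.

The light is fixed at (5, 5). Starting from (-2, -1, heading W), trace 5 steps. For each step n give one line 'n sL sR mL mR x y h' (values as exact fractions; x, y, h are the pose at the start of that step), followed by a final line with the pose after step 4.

0 6/13 30/53 -708/689 72/689 -2 -1 W
1 60/89 60/113 -12120/10057 -1440/10057 -1 -1 S
2 15/8 15/13 -315/104 -75/104 -1 0 E
3 60/73 4/3 -472/219 112/219 -2 0 N
4 6/13 30/53 -708/689 72/689 -2 -1 W
final -1 -1 S

n=0: pose=(-2,-1,W); sL=6/13, sR=30/53; mL=-708/689, mR=72/689; mL+mR=-12/13 → advance -1; mR−mL=60/53 → turn +1·90°
n=1: pose=(-1,-1,S); sL=60/89, sR=60/113; mL=-12120/10057, mR=-1440/10057; mL+mR=-120/89 → advance -1; mR−mL=120/113 → turn +1·90°
n=2: pose=(-1,0,E); sL=15/8, sR=15/13; mL=-315/104, mR=-75/104; mL+mR=-15/4 → advance -1; mR−mL=30/13 → turn +1·90°
n=3: pose=(-2,0,N); sL=60/73, sR=4/3; mL=-472/219, mR=112/219; mL+mR=-120/73 → advance -1; mR−mL=8/3 → turn +1·90°
n=4: pose=(-2,-1,W); sL=6/13, sR=30/53; mL=-708/689, mR=72/689; mL+mR=-12/13 → advance -1; mR−mL=60/53 → turn +1·90°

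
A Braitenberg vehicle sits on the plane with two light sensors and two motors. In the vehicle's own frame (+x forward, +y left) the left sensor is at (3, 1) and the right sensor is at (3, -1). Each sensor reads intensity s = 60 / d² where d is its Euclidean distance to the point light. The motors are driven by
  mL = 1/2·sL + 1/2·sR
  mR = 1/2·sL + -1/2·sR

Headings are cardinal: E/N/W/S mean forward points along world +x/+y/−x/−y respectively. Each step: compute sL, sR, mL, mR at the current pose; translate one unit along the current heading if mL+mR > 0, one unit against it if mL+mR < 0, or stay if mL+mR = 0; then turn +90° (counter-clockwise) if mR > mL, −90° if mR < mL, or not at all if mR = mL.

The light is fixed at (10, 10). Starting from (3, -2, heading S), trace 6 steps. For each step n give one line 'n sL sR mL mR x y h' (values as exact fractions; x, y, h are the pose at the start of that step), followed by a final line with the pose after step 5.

0 20/87 60/289 5500/25143 280/25143 3 -2 S
1 15/74 15/61 2025/9028 -195/9028 3 -3 W
2 60/181 60/149 9900/26969 -960/26969 2 -3 N
3 30/73 30/97 2550/7081 360/7081 2 -2 E
4 20/87 60/289 5500/25143 280/25143 3 -2 S
5 15/74 15/61 2025/9028 -195/9028 3 -3 W
final 2 -3 N

n=0: pose=(3,-2,S); sL=20/87, sR=60/289; mL=5500/25143, mR=280/25143; mL+mR=20/87 → advance +1; mR−mL=-60/289 → turn -1·90°
n=1: pose=(3,-3,W); sL=15/74, sR=15/61; mL=2025/9028, mR=-195/9028; mL+mR=15/74 → advance +1; mR−mL=-15/61 → turn -1·90°
n=2: pose=(2,-3,N); sL=60/181, sR=60/149; mL=9900/26969, mR=-960/26969; mL+mR=60/181 → advance +1; mR−mL=-60/149 → turn -1·90°
n=3: pose=(2,-2,E); sL=30/73, sR=30/97; mL=2550/7081, mR=360/7081; mL+mR=30/73 → advance +1; mR−mL=-30/97 → turn -1·90°
n=4: pose=(3,-2,S); sL=20/87, sR=60/289; mL=5500/25143, mR=280/25143; mL+mR=20/87 → advance +1; mR−mL=-60/289 → turn -1·90°
n=5: pose=(3,-3,W); sL=15/74, sR=15/61; mL=2025/9028, mR=-195/9028; mL+mR=15/74 → advance +1; mR−mL=-15/61 → turn -1·90°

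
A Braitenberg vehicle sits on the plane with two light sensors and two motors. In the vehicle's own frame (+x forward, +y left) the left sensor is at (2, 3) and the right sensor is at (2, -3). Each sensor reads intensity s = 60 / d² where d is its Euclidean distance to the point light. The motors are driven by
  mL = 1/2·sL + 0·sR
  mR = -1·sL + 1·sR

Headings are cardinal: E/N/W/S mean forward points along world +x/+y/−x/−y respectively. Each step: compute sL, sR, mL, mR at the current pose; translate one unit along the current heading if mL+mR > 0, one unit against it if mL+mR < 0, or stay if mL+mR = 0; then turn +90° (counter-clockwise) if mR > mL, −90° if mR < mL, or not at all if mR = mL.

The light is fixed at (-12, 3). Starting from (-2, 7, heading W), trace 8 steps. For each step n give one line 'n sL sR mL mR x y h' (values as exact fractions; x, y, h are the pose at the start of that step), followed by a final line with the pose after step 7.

n=0: pose=(-2,7,W); sL=12/13, sR=60/113; mL=6/13, mR=-576/1469; mL+mR=102/1469 → advance +1; mR−mL=-1254/1469 → turn -1·90°
n=1: pose=(-3,7,N); sL=5/6, sR=1/3; mL=5/12, mR=-1/2; mL+mR=-1/12 → advance -1; mR−mL=-11/12 → turn -1·90°
n=2: pose=(-3,6,E); sL=60/157, sR=60/121; mL=30/157, mR=2160/18997; mL+mR=5790/18997 → advance +1; mR−mL=-1470/18997 → turn -1·90°
n=3: pose=(-2,6,S); sL=6/17, sR=6/5; mL=3/17, mR=72/85; mL+mR=87/85 → advance +1; mR−mL=57/85 → turn +1·90°
n=4: pose=(-2,5,E); sL=60/169, sR=12/29; mL=30/169, mR=288/4901; mL+mR=1158/4901 → advance +1; mR−mL=-582/4901 → turn -1·90°
n=5: pose=(-1,5,S); sL=15/49, sR=15/16; mL=15/98, mR=495/784; mL+mR=615/784 → advance +1; mR−mL=375/784 → turn +1·90°
n=6: pose=(-1,4,E); sL=12/37, sR=60/173; mL=6/37, mR=144/6401; mL+mR=1182/6401 → advance +1; mR−mL=-894/6401 → turn -1·90°
n=7: pose=(0,4,S); sL=30/113, sR=30/41; mL=15/113, mR=2160/4633; mL+mR=2775/4633 → advance +1; mR−mL=1545/4633 → turn +1·90°

0 12/13 60/113 6/13 -576/1469 -2 7 W
1 5/6 1/3 5/12 -1/2 -3 7 N
2 60/157 60/121 30/157 2160/18997 -3 6 E
3 6/17 6/5 3/17 72/85 -2 6 S
4 60/169 12/29 30/169 288/4901 -2 5 E
5 15/49 15/16 15/98 495/784 -1 5 S
6 12/37 60/173 6/37 144/6401 -1 4 E
7 30/113 30/41 15/113 2160/4633 0 4 S
final 0 3 E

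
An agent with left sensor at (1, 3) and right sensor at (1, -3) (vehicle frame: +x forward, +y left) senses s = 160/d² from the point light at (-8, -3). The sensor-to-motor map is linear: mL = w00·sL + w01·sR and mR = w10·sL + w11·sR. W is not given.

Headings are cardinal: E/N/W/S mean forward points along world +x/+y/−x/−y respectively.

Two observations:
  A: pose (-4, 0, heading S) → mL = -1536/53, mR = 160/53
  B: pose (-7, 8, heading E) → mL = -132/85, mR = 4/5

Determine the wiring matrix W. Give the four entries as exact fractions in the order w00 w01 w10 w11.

1 -1 1 0

obs A: pose=(-4,0,S) → sL=160/53, sR=32, mL=-1536/53, mR=160/53
obs B: pose=(-7,8,E) → sL=4/5, sR=40/17, mL=-132/85, mR=4/5
sensor matrix S = [[160/53, 32], [4/5, 40/17]]; det S = -83328/4505
solve [mL_A; mL_B] = S·[w00; w01] and [mR_A; mR_B] = S·[w10; w11]:
  w00 = 1, w01 = -1, w10 = 1, w11 = 0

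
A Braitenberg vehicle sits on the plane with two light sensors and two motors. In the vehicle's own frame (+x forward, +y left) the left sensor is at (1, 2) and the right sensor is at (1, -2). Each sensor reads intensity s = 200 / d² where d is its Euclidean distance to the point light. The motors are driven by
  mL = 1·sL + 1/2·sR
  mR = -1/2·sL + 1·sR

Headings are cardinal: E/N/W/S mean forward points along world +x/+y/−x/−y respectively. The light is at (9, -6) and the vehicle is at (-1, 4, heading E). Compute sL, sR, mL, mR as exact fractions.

8/9 40/29 412/261 244/261

left sensor world pos  = (0, 6); dL² = 225
right sensor world pos = (0, 2); dR² = 145
sL = 200/225 = 8/9
sR = 200/145 = 40/29
mL = 1·sL + 1/2·sR = 412/261
mR = -1/2·sL + 1·sR = 244/261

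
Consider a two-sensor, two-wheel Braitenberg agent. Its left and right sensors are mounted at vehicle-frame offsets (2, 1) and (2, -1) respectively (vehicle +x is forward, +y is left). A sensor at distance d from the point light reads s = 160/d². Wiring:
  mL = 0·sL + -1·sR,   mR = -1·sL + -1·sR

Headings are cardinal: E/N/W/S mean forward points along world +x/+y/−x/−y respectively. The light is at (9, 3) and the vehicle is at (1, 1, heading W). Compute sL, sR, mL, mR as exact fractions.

left sensor world pos  = (-1, 0); dL² = 109
right sensor world pos = (-1, 2); dR² = 101
sL = 160/109 = 160/109
sR = 160/101 = 160/101
mL = 0·sL + -1·sR = -160/101
mR = -1·sL + -1·sR = -33600/11009

160/109 160/101 -160/101 -33600/11009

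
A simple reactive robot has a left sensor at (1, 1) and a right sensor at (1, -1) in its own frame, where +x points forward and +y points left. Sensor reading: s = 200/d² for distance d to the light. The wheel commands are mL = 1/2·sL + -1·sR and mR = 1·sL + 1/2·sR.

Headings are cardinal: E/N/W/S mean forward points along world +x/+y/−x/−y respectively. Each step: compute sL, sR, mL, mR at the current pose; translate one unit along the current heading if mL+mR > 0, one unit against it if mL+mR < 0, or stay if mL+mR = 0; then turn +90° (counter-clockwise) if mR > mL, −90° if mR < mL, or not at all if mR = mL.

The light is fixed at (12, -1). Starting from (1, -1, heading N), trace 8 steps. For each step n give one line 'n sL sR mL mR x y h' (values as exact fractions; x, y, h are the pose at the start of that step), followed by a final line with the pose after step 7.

n=0: pose=(1,-1,N); sL=40/29, sR=200/101; mL=-3780/2929, mR=6940/2929; mL+mR=3160/2929 → advance +1; mR−mL=10720/2929 → turn +1·90°
n=1: pose=(1,0,W); sL=25/18, sR=50/37; mL=-875/1332, mR=1375/666; mL+mR=625/444 → advance +1; mR−mL=3625/1332 → turn +1·90°
n=2: pose=(0,0,S); sL=200/121, sR=200/169; mL=-7300/20449, mR=45900/20449; mL+mR=38600/20449 → advance +1; mR−mL=53200/20449 → turn +1·90°
n=3: pose=(0,-1,E); sL=100/61, sR=100/61; mL=-50/61, mR=150/61; mL+mR=100/61 → advance +1; mR−mL=200/61 → turn +1·90°
n=4: pose=(1,-1,N); sL=40/29, sR=200/101; mL=-3780/2929, mR=6940/2929; mL+mR=3160/2929 → advance +1; mR−mL=10720/2929 → turn +1·90°
n=5: pose=(1,0,W); sL=25/18, sR=50/37; mL=-875/1332, mR=1375/666; mL+mR=625/444 → advance +1; mR−mL=3625/1332 → turn +1·90°
n=6: pose=(0,0,S); sL=200/121, sR=200/169; mL=-7300/20449, mR=45900/20449; mL+mR=38600/20449 → advance +1; mR−mL=53200/20449 → turn +1·90°
n=7: pose=(0,-1,E); sL=100/61, sR=100/61; mL=-50/61, mR=150/61; mL+mR=100/61 → advance +1; mR−mL=200/61 → turn +1·90°

0 40/29 200/101 -3780/2929 6940/2929 1 -1 N
1 25/18 50/37 -875/1332 1375/666 1 0 W
2 200/121 200/169 -7300/20449 45900/20449 0 0 S
3 100/61 100/61 -50/61 150/61 0 -1 E
4 40/29 200/101 -3780/2929 6940/2929 1 -1 N
5 25/18 50/37 -875/1332 1375/666 1 0 W
6 200/121 200/169 -7300/20449 45900/20449 0 0 S
7 100/61 100/61 -50/61 150/61 0 -1 E
final 1 -1 N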